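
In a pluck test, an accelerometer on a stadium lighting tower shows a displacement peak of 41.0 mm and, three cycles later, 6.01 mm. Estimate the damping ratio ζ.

0.101

Logarithmic decrement δ = (1/n)·ln(x₀/x_n) = (1/3)·ln(41.0/6.01) = (1/3)·ln(6.822) = 0.6400.
ζ = δ/√(4π² + δ²) = 0.6400/√(39.48 + 0.410) = 0.6400/6.316 = 0.1013.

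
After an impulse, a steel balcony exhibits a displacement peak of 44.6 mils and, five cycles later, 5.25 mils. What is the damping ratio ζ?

Logarithmic decrement δ = (1/n)·ln(x₀/x_n) = (1/5)·ln(44.6/5.25) = (1/5)·ln(8.495) = 0.4279.
ζ = δ/√(4π² + δ²) = 0.4279/√(39.48 + 0.183) = 0.4279/6.298 = 0.06795.

0.0679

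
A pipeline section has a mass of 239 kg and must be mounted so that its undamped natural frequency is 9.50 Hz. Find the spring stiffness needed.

ω_n = 2πf_n = 2π × 9.50 = 59.69 rad/s.
k = m·ω_n² = 239 × 59.69² = 239 × 3563 = 851500 N/m.

852000 N/m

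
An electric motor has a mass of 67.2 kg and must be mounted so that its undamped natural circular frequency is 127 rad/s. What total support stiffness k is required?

1080000 N/m

k = m·ω_n² = 67.2 × 127.0² = 67.2 × 16130 = 1084000 N/m.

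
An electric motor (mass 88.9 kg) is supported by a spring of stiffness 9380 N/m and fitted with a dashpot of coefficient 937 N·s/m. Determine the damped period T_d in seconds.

ω_n = √(k/m) = √(9380/88.9) = 10.27 rad/s.
Critical damping c_c = 2√(k·m) = 2√(9380 × 88.9) = 1826 N·s/m, so ζ = c/c_c = 937/1826 = 0.5130.
ω_d = ω_n√(1 − ζ²) = 10.27 × √(1 − 0.263) = 8.817 rad/s.
T_d = 2π/ω_d = 0.7126 s.

0.713 s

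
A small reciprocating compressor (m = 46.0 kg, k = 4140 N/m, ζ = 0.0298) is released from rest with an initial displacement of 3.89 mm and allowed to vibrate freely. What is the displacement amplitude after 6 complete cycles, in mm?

1.26 mm

Logarithmic decrement δ = 2πζ/√(1 − ζ²) = 2π × 0.02980/√(1 − 0.000888) = 0.1873.
After n cycles, x_n/x₀ = e^(−nδ), so x_6 = 3.89 × e^(−6 × 0.1873) = 3.89 × 0.3250 = 1.264 mm.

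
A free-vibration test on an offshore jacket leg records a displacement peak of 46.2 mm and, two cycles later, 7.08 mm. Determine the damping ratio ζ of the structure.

Logarithmic decrement δ = (1/n)·ln(x₀/x_n) = (1/2)·ln(46.2/7.08) = (1/2)·ln(6.525) = 0.9379.
ζ = δ/√(4π² + δ²) = 0.9379/√(39.48 + 0.880) = 0.9379/6.353 = 0.1476.

0.148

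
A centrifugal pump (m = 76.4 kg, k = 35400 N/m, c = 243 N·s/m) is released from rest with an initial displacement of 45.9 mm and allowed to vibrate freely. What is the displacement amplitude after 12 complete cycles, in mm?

ζ = c/(2√(km)) = 243/(2√(35400 × 76.4)) = 243/3289 = 0.07388.
Logarithmic decrement δ = 2πζ/√(1 − ζ²) = 2π × 0.07388/√(1 − 0.00546) = 0.4655.
After n cycles, x_n/x₀ = e^(−nδ), so x_12 = 45.9 × e^(−12 × 0.4655) = 45.9 × 0.003751 = 0.1722 mm.

0.172 mm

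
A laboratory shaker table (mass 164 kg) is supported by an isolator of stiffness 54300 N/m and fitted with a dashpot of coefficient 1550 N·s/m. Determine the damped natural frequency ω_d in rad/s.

ω_n = √(k/m) = √(54300/164) = 18.20 rad/s.
Critical damping c_c = 2√(k·m) = 2√(54300 × 164) = 5968 N·s/m, so ζ = c/c_c = 1550/5968 = 0.2597.
ω_d = ω_n√(1 − ζ²) = 18.20 × √(1 − 0.0674) = 17.57 rad/s.

17.6 rad/s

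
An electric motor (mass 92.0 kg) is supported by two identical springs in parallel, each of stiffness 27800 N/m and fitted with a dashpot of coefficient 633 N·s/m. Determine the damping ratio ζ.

0.140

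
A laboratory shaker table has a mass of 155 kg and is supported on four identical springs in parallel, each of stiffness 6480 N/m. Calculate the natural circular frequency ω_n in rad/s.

Parallel springs add: k_eq = 4 × 6480 = 25920 N/m.
ω_n = √(k_eq/m) = √(25920/155) = √167.2 = 12.93 rad/s.

12.9 rad/s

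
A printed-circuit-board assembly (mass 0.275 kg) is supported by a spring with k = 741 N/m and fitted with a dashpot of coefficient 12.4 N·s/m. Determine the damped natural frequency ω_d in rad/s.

46.8 rad/s

ω_n = √(k/m) = √(741.0/0.275) = 51.91 rad/s.
Critical damping c_c = 2√(k·m) = 2√(741.0 × 0.275) = 28.55 N·s/m, so ζ = c/c_c = 12.4/28.55 = 0.4343.
ω_d = ω_n√(1 − ζ²) = 51.91 × √(1 − 0.189) = 46.76 rad/s.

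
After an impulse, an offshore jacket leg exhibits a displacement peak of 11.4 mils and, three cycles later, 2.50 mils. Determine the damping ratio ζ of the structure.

0.0802

Logarithmic decrement δ = (1/n)·ln(x₀/x_n) = (1/3)·ln(11.4/2.50) = (1/3)·ln(4.560) = 0.5058.
ζ = δ/√(4π² + δ²) = 0.5058/√(39.48 + 0.256) = 0.5058/6.304 = 0.08024.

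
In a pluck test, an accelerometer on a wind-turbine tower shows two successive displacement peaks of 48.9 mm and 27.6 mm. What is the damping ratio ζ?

Logarithmic decrement δ = (1/n)·ln(x₀/x_n) = (1/1)·ln(48.9/27.6) = (1/1)·ln(1.772) = 0.5720.
ζ = δ/√(4π² + δ²) = 0.5720/√(39.48 + 0.327) = 0.5720/6.309 = 0.09066.

0.0907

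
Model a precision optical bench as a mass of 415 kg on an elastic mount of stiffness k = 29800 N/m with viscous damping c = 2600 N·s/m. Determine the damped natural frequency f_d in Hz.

ω_n = √(k/m) = √(29800/415) = 8.474 rad/s.
Critical damping c_c = 2√(k·m) = 2√(29800 × 415) = 7033 N·s/m, so ζ = c/c_c = 2600/7033 = 0.3697.
ω_d = ω_n√(1 − ζ²) = 8.474 × √(1 − 0.137) = 7.874 rad/s.
f_d = ω_d/(2π) = 1.253 Hz.

1.25 Hz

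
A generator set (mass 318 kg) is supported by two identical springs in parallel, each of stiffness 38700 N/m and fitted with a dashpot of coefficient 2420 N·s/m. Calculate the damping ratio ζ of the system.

0.244

Parallel springs add: k_eq = 2 × 38700 = 77400 N/m.
ω_n = √(k_eq/m) = √(77400/318) = 15.60 rad/s.
Critical damping c_c = 2√(k_eq·m) = 2√(77400 × 318) = 9922 N·s/m, so ζ = c/c_c = 2420/9922 = 0.2439.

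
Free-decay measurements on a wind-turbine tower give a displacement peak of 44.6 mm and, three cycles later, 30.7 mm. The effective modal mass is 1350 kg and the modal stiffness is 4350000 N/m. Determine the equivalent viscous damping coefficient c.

3040 N·s/m

Logarithmic decrement δ = (1/n)·ln(x₀/x_n) = (1/3)·ln(44.6/30.7) = (1/3)·ln(1.453) = 0.1245.
ζ = δ/√(4π² + δ²) = 0.1245/√(39.48 + 0.0155) = 0.1245/6.284 = 0.01981.
c = ζ · 2√(km) = 0.01981 × 2√(4350000 × 1350) = 0.01981 × 153300 = 3036 N·s/m.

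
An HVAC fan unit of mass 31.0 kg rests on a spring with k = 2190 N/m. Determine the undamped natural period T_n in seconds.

ω_n = √(k/m) = √(2190/31.0) = √70.65 = 8.405 rad/s.
T_n = 2π/ω_n = 6.283/8.405 = 0.7475 s.

0.748 s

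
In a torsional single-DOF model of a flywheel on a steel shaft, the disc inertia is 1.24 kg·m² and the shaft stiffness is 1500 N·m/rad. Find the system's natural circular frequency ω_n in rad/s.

ω_n = √(k_t/J) = √(1500/1.24) = √1210 = 34.78 rad/s.

34.8 rad/s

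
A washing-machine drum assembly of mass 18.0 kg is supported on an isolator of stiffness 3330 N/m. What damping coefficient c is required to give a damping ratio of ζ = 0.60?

c_c = 2√(k·m) = 2√(3330 × 18.0) = 489.7 N·s/m.
c = ζ·c_c = 0.60 × 489.7 = 293.8 N·s/m.

294 N·s/m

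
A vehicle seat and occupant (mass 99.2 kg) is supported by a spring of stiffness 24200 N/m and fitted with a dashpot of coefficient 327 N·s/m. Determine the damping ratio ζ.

0.106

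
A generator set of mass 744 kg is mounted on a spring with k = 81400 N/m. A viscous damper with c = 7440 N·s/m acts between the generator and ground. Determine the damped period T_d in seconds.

ω_n = √(k/m) = √(81400/744) = 10.46 rad/s.
Critical damping c_c = 2√(k·m) = 2√(81400 × 744) = 15560 N·s/m, so ζ = c/c_c = 7440/15560 = 0.4780.
ω_d = ω_n√(1 − ζ²) = 10.46 × √(1 − 0.229) = 9.187 rad/s.
T_d = 2π/ω_d = 0.6839 s.

0.684 s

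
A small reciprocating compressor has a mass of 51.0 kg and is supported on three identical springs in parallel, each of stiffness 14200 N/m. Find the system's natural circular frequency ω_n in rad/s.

28.9 rad/s

Parallel springs add: k_eq = 3 × 14200 = 42600 N/m.
ω_n = √(k_eq/m) = √(42600/51.0) = √835.3 = 28.90 rad/s.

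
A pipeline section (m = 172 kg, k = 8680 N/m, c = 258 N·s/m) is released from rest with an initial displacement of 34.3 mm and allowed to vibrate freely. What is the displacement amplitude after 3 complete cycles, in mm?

ζ = c/(2√(km)) = 258/(2√(8680 × 172)) = 258/2444 = 0.1056.
Logarithmic decrement δ = 2πζ/√(1 − ζ²) = 2π × 0.1056/√(1 − 0.0111) = 0.6671.
After n cycles, x_n/x₀ = e^(−nδ), so x_3 = 34.3 × e^(−3 × 0.6671) = 34.3 × 0.1352 = 4.636 mm.

4.64 mm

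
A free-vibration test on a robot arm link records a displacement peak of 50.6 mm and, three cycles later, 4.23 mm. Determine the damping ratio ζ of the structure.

Logarithmic decrement δ = (1/n)·ln(x₀/x_n) = (1/3)·ln(50.6/4.23) = (1/3)·ln(11.96) = 0.8272.
ζ = δ/√(4π² + δ²) = 0.8272/√(39.48 + 0.684) = 0.8272/6.337 = 0.1305.

0.131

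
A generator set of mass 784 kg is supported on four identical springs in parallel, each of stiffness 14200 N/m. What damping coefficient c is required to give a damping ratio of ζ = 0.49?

Parallel springs add: k_eq = 4 × 14200 = 56800 N/m.
c_c = 2√(k_eq·m) = 2√(56800 × 784) = 13350 N·s/m.
c = ζ·c_c = 0.49 × 13350 = 6540 N·s/m.

6540 N·s/m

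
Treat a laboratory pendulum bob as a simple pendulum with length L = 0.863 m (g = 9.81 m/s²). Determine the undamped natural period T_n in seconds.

For a simple pendulum ω_n = √(g/L) = √(9.81/0.863) = √11.37 = 3.372 rad/s.
T_n = 2π/ω_n = 6.283/3.372 = 1.864 s.

1.86 s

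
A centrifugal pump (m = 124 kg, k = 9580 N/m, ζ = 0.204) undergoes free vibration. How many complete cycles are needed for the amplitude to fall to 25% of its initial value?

Logarithmic decrement δ = 2πζ/√(1 − ζ²) = 2π × 0.2040/√(1 − 0.0416) = 1.309.
x_n/x₀ = e^(−nδ) ≤ 0.25; take ln: n ≥ ln(1/0.25)/δ = 1.386/1.309 = 1.059.
So 2 complete cycles are required.

2 cycles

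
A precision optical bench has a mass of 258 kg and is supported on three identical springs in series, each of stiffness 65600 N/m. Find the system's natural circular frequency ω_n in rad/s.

9.21 rad/s

Series springs: 1/k_eq = 3/65600, so k_eq = 65600/3 = 21870 N/m.
ω_n = √(k_eq/m) = √(21870/258) = √84.75 = 9.206 rad/s.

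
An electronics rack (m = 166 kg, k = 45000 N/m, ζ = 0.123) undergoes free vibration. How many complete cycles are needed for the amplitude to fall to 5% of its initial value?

Logarithmic decrement δ = 2πζ/√(1 − ζ²) = 2π × 0.1230/√(1 − 0.0151) = 0.7787.
x_n/x₀ = e^(−nδ) ≤ 0.05; take ln: n ≥ ln(1/0.05)/δ = 2.996/0.7787 = 3.847.
So 4 complete cycles are required.

4 cycles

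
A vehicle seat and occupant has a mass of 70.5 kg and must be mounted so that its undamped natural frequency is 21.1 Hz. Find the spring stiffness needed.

1240000 N/m

ω_n = 2πf_n = 2π × 21.1 = 132.6 rad/s.
k = m·ω_n² = 70.5 × 132.6² = 70.5 × 17580 = 1239000 N/m.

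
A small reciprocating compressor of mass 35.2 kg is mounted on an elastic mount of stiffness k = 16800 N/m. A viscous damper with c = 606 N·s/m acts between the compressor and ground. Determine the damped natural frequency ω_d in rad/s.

20.1 rad/s

ω_n = √(k/m) = √(16800/35.2) = 21.85 rad/s.
Critical damping c_c = 2√(k·m) = 2√(16800 × 35.2) = 1538 N·s/m, so ζ = c/c_c = 606/1538 = 0.3940.
ω_d = ω_n√(1 − ζ²) = 21.85 × √(1 − 0.155) = 20.08 rad/s.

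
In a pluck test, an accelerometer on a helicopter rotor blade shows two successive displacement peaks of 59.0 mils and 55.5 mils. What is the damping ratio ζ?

Logarithmic decrement δ = (1/n)·ln(x₀/x_n) = (1/1)·ln(59.0/55.5) = (1/1)·ln(1.063) = 0.06115.
ζ = δ/√(4π² + δ²) = 0.06115/√(39.48 + 0.00374) = 0.06115/6.283 = 0.009733.

0.00973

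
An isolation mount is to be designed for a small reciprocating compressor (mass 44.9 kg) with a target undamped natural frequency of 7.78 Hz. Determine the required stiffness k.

107000 N/m

ω_n = 2πf_n = 2π × 7.78 = 48.88 rad/s.
k = m·ω_n² = 44.9 × 48.88² = 44.9 × 2390 = 107300 N/m.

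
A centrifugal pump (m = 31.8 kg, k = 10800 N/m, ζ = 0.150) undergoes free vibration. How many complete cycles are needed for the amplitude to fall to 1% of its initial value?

5 cycles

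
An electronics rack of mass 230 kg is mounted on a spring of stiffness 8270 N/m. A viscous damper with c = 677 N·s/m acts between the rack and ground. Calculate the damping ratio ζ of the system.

ω_n = √(k/m) = √(8270/230) = 5.996 rad/s.
Critical damping c_c = 2√(k·m) = 2√(8270 × 230) = 2758 N·s/m, so ζ = c/c_c = 677/2758 = 0.2454.

0.245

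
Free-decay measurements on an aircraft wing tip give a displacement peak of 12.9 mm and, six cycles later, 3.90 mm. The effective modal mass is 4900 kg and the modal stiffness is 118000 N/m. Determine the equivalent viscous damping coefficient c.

Logarithmic decrement δ = (1/n)·ln(x₀/x_n) = (1/6)·ln(12.9/3.90) = (1/6)·ln(3.308) = 0.1994.
ζ = δ/√(4π² + δ²) = 0.1994/√(39.48 + 0.0398) = 0.1994/6.286 = 0.03172.
c = ζ · 2√(km) = 0.03172 × 2√(118000 × 4900) = 0.03172 × 48090 = 1525 N·s/m.

1530 N·s/m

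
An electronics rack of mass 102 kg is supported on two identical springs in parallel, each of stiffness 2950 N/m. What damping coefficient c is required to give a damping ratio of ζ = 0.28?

Parallel springs add: k_eq = 2 × 2950 = 5900 N/m.
c_c = 2√(k_eq·m) = 2√(5900 × 102) = 1552 N·s/m.
c = ζ·c_c = 0.28 × 1552 = 434.4 N·s/m.

434 N·s/m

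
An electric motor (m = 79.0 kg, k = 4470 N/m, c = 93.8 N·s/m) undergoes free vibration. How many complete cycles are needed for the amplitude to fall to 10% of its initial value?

5 cycles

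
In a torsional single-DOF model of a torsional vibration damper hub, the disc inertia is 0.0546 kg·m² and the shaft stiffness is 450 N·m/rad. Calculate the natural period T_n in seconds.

ω_n = √(k_t/J) = √(450/0.0546) = √8242 = 90.78 rad/s.
T_n = 2π/ω_n = 6.283/90.78 = 0.06921 s.

0.0692 s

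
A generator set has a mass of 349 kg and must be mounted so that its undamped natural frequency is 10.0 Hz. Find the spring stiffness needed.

ω_n = 2πf_n = 2π × 10.0 = 62.83 rad/s.
k = m·ω_n² = 349 × 62.83² = 349 × 3948 = 1378000 N/m.

1380000 N/m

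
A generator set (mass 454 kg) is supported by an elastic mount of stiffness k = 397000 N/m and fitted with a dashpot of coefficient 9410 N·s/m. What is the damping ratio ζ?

0.350

ω_n = √(k/m) = √(397000/454) = 29.57 rad/s.
Critical damping c_c = 2√(k·m) = 2√(397000 × 454) = 26850 N·s/m, so ζ = c/c_c = 9410/26850 = 0.3505.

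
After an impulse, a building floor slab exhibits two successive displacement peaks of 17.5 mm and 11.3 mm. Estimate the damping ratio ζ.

0.0694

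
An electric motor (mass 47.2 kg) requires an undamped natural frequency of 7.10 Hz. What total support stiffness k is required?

93900 N/m

ω_n = 2πf_n = 2π × 7.10 = 44.61 rad/s.
k = m·ω_n² = 47.2 × 44.61² = 47.2 × 1990 = 93930 N/m.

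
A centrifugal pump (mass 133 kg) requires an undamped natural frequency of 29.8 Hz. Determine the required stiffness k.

4660000 N/m

ω_n = 2πf_n = 2π × 29.8 = 187.2 rad/s.
k = m·ω_n² = 133 × 187.2² = 133 × 35060 = 4663000 N/m.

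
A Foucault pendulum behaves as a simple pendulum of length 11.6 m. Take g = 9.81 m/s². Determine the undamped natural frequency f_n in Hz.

0.146 Hz

For a simple pendulum ω_n = √(g/L) = √(9.81/11.6) = √0.8457 = 0.9196 rad/s.
f_n = ω_n/(2π) = 0.9196/6.283 = 0.1464 Hz.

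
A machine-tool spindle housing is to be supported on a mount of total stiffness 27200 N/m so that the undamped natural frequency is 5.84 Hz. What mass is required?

20.2 kg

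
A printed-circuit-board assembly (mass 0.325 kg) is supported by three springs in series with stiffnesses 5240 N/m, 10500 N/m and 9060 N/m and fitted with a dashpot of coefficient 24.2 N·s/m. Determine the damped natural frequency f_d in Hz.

Series springs: 1/k_eq = 1/5240 + 1/10500 + 1/9060 = 0.0003965, so k_eq = 2522 N/m.
ω_n = √(k_eq/m) = √(2522/0.325) = 88.10 rad/s.
Critical damping c_c = 2√(k_eq·m) = 2√(2522 × 0.325) = 57.26 N·s/m, so ζ = c/c_c = 24.2/57.26 = 0.4226.
ω_d = ω_n√(1 − ζ²) = 88.10 × √(1 − 0.179) = 79.84 rad/s.
f_d = ω_d/(2π) = 12.71 Hz.

12.7 Hz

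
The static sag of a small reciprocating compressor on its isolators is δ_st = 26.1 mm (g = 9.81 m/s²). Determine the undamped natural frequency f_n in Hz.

3.09 Hz

ω_n = √(g/δ_st) = √(9.81/0.0261) = √375.9 = 19.39 rad/s.
f_n = ω_n/(2π) = 19.39/6.283 = 3.086 Hz.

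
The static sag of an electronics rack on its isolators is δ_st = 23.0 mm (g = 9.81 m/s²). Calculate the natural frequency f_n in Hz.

3.29 Hz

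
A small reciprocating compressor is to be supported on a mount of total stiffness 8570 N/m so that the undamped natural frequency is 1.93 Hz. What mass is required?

58.3 kg

ω_n = 2πf_n = 2π × 1.93 = 12.13 rad/s.
m = k/ω_n² = 8570/12.13² = 8570/147.1 = 58.28 kg.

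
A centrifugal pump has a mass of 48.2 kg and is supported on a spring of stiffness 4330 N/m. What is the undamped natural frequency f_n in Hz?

1.51 Hz

ω_n = √(k/m) = √(4330/48.2) = √89.83 = 9.478 rad/s.
f_n = ω_n/(2π) = 9.478/6.283 = 1.508 Hz.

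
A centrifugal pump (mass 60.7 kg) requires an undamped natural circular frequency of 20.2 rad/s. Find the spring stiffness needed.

24800 N/m

k = m·ω_n² = 60.7 × 20.20² = 60.7 × 408.0 = 24770 N/m.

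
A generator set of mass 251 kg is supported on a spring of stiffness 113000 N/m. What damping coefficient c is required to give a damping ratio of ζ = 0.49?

c_c = 2√(k·m) = 2√(113000 × 251) = 10650 N·s/m.
c = ζ·c_c = 0.49 × 10650 = 5219 N·s/m.

5220 N·s/m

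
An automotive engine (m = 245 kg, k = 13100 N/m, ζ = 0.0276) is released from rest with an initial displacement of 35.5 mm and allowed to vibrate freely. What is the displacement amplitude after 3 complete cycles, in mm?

Logarithmic decrement δ = 2πζ/√(1 − ζ²) = 2π × 0.02760/√(1 − 0.000762) = 0.1735.
After n cycles, x_n/x₀ = e^(−nδ), so x_3 = 35.5 × e^(−3 × 0.1735) = 35.5 × 0.5943 = 21.10 mm.

21.1 mm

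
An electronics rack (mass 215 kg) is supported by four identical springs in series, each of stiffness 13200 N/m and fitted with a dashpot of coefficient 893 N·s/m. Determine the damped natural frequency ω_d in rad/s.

3.32 rad/s

Series springs: 1/k_eq = 4/13200, so k_eq = 13200/4 = 3300 N/m.
ω_n = √(k_eq/m) = √(3300/215) = 3.918 rad/s.
Critical damping c_c = 2√(k_eq·m) = 2√(3300 × 215) = 1685 N·s/m, so ζ = c/c_c = 893/1685 = 0.5301.
ω_d = ω_n√(1 − ζ²) = 3.918 × √(1 − 0.281) = 3.322 rad/s.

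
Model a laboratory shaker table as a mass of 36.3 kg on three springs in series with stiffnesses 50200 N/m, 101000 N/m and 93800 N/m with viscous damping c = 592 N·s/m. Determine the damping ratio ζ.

0.313

Series springs: 1/k_eq = 1/50200 + 1/101000 + 1/93800 = 4.048×10^-5, so k_eq = 24700 N/m.
ω_n = √(k_eq/m) = √(24700/36.3) = 26.09 rad/s.
Critical damping c_c = 2√(k_eq·m) = 2√(24700 × 36.3) = 1894 N·s/m, so ζ = c/c_c = 592/1894 = 0.3126.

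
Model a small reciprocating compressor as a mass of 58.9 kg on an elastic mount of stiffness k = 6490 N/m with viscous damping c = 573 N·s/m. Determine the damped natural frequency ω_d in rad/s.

9.30 rad/s

ω_n = √(k/m) = √(6490/58.9) = 10.50 rad/s.
Critical damping c_c = 2√(k·m) = 2√(6490 × 58.9) = 1237 N·s/m, so ζ = c/c_c = 573/1237 = 0.4634.
ω_d = ω_n√(1 − ζ²) = 10.50 × √(1 − 0.215) = 9.302 rad/s.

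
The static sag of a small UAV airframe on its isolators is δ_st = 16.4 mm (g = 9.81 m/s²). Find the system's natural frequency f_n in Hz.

ω_n = √(g/δ_st) = √(9.81/0.0164) = √598.2 = 24.46 rad/s.
f_n = ω_n/(2π) = 24.46/6.283 = 3.893 Hz.

3.89 Hz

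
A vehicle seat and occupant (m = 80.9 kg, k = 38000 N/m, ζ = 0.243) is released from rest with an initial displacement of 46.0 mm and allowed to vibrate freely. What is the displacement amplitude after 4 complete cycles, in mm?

0.0848 mm

Logarithmic decrement δ = 2πζ/√(1 − ζ²) = 2π × 0.2430/√(1 − 0.0590) = 1.574.
After n cycles, x_n/x₀ = e^(−nδ), so x_4 = 46.0 × e^(−4 × 1.574) = 46.0 × 0.001844 = 0.08481 mm.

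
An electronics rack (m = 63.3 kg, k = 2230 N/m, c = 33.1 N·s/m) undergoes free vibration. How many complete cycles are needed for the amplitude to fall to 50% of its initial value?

3 cycles

ζ = c/(2√(km)) = 33.1/(2√(2230 × 63.3)) = 33.1/751.4 = 0.04405.
Logarithmic decrement δ = 2πζ/√(1 − ζ²) = 2π × 0.04405/√(1 − 0.00194) = 0.2770.
x_n/x₀ = e^(−nδ) ≤ 0.5; take ln: n ≥ ln(1/0.5)/δ = 0.6931/0.2770 = 2.502.
So 3 complete cycles are required.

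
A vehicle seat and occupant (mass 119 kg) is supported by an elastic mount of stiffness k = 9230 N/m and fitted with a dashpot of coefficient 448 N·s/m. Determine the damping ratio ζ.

ω_n = √(k/m) = √(9230/119) = 8.807 rad/s.
Critical damping c_c = 2√(k·m) = 2√(9230 × 119) = 2096 N·s/m, so ζ = c/c_c = 448/2096 = 0.2137.

0.214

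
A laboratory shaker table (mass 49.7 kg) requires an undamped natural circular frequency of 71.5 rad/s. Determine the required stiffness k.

254000 N/m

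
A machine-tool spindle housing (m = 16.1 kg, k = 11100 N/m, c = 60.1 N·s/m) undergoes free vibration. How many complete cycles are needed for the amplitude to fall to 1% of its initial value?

ζ = c/(2√(km)) = 60.1/(2√(11100 × 16.1)) = 60.1/845.5 = 0.07108.
Logarithmic decrement δ = 2πζ/√(1 − ζ²) = 2π × 0.07108/√(1 − 0.00505) = 0.4478.
x_n/x₀ = e^(−nδ) ≤ 0.01; take ln: n ≥ ln(1/0.01)/δ = 4.605/0.4478 = 10.28.
So 11 complete cycles are required.

11 cycles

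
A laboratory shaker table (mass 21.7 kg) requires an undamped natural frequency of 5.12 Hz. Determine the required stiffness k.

22500 N/m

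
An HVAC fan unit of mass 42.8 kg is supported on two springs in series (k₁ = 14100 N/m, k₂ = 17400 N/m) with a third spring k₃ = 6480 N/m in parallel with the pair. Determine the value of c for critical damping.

Series pair: k_s = k₁k₂/(k₁+k₂) = (14100)(17400)/(14100 + 17400) = 7789 N/m. In parallel with k₃: k_eq = 7789 + 6480 = 14270 N/m.
c_c = 2√(k_eq·m) = 2√(14270 × 42.8) = 2 × 781.5 = 1563 N·s/m.

1560 N·s/m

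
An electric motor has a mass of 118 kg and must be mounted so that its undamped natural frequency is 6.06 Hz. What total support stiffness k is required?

171000 N/m

ω_n = 2πf_n = 2π × 6.06 = 38.08 rad/s.
k = m·ω_n² = 118 × 38.08² = 118 × 1450 = 171100 N/m.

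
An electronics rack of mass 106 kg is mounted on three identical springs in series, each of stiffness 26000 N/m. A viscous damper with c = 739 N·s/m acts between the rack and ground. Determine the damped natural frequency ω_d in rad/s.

8.34 rad/s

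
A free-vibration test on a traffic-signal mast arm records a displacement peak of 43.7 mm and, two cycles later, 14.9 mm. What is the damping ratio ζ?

0.0853

Logarithmic decrement δ = (1/n)·ln(x₀/x_n) = (1/2)·ln(43.7/14.9) = (1/2)·ln(2.933) = 0.5380.
ζ = δ/√(4π² + δ²) = 0.5380/√(39.48 + 0.289) = 0.5380/6.306 = 0.08531.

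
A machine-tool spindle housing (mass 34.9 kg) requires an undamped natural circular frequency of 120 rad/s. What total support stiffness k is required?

k = m·ω_n² = 34.9 × 120.0² = 34.9 × 14400 = 502600 N/m.

503000 N/m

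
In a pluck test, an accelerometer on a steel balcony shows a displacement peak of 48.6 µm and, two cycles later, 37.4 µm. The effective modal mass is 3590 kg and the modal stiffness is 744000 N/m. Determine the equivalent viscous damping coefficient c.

2150 N·s/m

Logarithmic decrement δ = (1/n)·ln(x₀/x_n) = (1/2)·ln(48.6/37.4) = (1/2)·ln(1.299) = 0.1310.
ζ = δ/√(4π² + δ²) = 0.1310/√(39.48 + 0.0172) = 0.1310/6.285 = 0.02084.
c = ζ · 2√(km) = 0.02084 × 2√(744000 × 3590) = 0.02084 × 103400 = 2154 N·s/m.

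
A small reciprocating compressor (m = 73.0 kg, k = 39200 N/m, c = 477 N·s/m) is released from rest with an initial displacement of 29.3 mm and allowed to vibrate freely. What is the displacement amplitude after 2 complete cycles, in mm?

4.89 mm

ζ = c/(2√(km)) = 477/(2√(39200 × 73.0)) = 477/3383 = 0.1410.
Logarithmic decrement δ = 2πζ/√(1 − ζ²) = 2π × 0.1410/√(1 − 0.0199) = 0.8948.
After n cycles, x_n/x₀ = e^(−nδ), so x_2 = 29.3 × e^(−2 × 0.8948) = 29.3 × 0.1670 = 4.894 mm.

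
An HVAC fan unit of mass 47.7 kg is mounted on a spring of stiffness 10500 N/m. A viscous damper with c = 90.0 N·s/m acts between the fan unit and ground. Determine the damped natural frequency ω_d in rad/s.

14.8 rad/s

ω_n = √(k/m) = √(10500/47.7) = 14.84 rad/s.
Critical damping c_c = 2√(k·m) = 2√(10500 × 47.7) = 1415 N·s/m, so ζ = c/c_c = 90.0/1415 = 0.06359.
ω_d = ω_n√(1 − ζ²) = 14.84 × √(1 − 0.00404) = 14.81 rad/s.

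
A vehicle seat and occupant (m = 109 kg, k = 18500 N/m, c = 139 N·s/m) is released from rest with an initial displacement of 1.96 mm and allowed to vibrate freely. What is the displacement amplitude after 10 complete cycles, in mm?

ζ = c/(2√(km)) = 139/(2√(18500 × 109)) = 139/2840 = 0.04894.
Logarithmic decrement δ = 2πζ/√(1 − ζ²) = 2π × 0.04894/√(1 − 0.00240) = 0.3079.
After n cycles, x_n/x₀ = e^(−nδ), so x_10 = 1.96 × e^(−10 × 0.3079) = 1.96 × 0.04601 = 0.09019 mm.

0.0902 mm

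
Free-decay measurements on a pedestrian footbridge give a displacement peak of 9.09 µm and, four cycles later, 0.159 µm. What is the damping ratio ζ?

0.159

Logarithmic decrement δ = (1/n)·ln(x₀/x_n) = (1/4)·ln(9.09/0.159) = (1/4)·ln(57.17) = 1.012.
ζ = δ/√(4π² + δ²) = 1.012/√(39.48 + 1.02) = 1.012/6.364 = 0.1589.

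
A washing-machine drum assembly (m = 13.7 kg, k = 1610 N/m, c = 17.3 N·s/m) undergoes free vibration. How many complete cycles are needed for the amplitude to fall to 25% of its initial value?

4 cycles

ζ = c/(2√(km)) = 17.3/(2√(1610 × 13.7)) = 17.3/297.0 = 0.05824.
Logarithmic decrement δ = 2πζ/√(1 − ζ²) = 2π × 0.05824/√(1 − 0.00339) = 0.3666.
x_n/x₀ = e^(−nδ) ≤ 0.25; take ln: n ≥ ln(1/0.25)/δ = 1.386/0.3666 = 3.782.
So 4 complete cycles are required.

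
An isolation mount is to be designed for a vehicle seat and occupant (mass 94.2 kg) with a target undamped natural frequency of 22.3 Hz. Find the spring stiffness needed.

ω_n = 2πf_n = 2π × 22.3 = 140.1 rad/s.
k = m·ω_n² = 94.2 × 140.1² = 94.2 × 19630 = 1849000 N/m.

1850000 N/m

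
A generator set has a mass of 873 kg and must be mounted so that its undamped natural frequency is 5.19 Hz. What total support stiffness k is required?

928000 N/m

ω_n = 2πf_n = 2π × 5.19 = 32.61 rad/s.
k = m·ω_n² = 873 × 32.61² = 873 × 1063 = 928300 N/m.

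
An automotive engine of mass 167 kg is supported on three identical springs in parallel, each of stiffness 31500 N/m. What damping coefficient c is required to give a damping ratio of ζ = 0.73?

Parallel springs add: k_eq = 3 × 31500 = 94500 N/m.
c_c = 2√(k_eq·m) = 2√(94500 × 167) = 7945 N·s/m.
c = ζ·c_c = 0.73 × 7945 = 5800 N·s/m.

5800 N·s/m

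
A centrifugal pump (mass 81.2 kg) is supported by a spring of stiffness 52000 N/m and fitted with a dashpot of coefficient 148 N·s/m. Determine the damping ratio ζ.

ω_n = √(k/m) = √(52000/81.2) = 25.31 rad/s.
Critical damping c_c = 2√(k·m) = 2√(52000 × 81.2) = 4110 N·s/m, so ζ = c/c_c = 148/4110 = 0.03601.

0.0360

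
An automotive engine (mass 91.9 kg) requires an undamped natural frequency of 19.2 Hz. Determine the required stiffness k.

ω_n = 2πf_n = 2π × 19.2 = 120.6 rad/s.
k = m·ω_n² = 91.9 × 120.6² = 91.9 × 14550 = 1337000 N/m.

1340000 N/m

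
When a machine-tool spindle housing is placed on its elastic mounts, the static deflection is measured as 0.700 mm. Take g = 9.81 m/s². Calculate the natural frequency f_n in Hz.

ω_n = √(g/δ_st) = √(9.81/0.000700) = √14010 = 118.4 rad/s.
f_n = ω_n/(2π) = 118.4/6.283 = 18.84 Hz.

18.8 Hz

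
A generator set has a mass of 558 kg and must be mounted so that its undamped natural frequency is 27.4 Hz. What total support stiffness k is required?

ω_n = 2πf_n = 2π × 27.4 = 172.2 rad/s.
k = m·ω_n² = 558 × 172.2² = 558 × 29640 = 16540000 N/m.

16500000 N/m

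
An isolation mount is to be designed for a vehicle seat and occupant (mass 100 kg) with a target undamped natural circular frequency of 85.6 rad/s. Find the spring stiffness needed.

k = m·ω_n² = 100 × 85.60² = 100 × 7327 = 732700 N/m.

733000 N/m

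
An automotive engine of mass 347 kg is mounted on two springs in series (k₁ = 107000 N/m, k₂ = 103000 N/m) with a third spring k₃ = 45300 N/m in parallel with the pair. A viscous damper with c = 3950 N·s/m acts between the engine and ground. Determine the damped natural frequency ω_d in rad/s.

15.8 rad/s

Series pair: k_s = k₁k₂/(k₁+k₂) = (107000)(103000)/(107000 + 103000) = 52480 N/m. In parallel with k₃: k_eq = 52480 + 45300 = 97780 N/m.
ω_n = √(k_eq/m) = √(97780/347) = 16.79 rad/s.
Critical damping c_c = 2√(k_eq·m) = 2√(97780 × 347) = 11650 N·s/m, so ζ = c/c_c = 3950/11650 = 0.3391.
ω_d = ω_n√(1 − ζ²) = 16.79 × √(1 − 0.115) = 15.79 rad/s.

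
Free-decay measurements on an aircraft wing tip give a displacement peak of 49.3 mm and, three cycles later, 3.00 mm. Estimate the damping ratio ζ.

0.147

Logarithmic decrement δ = (1/n)·ln(x₀/x_n) = (1/3)·ln(49.3/3.00) = (1/3)·ln(16.43) = 0.9331.
ζ = δ/√(4π² + δ²) = 0.9331/√(39.48 + 0.871) = 0.9331/6.352 = 0.1469.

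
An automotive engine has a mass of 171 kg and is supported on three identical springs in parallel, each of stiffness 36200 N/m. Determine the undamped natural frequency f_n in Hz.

4.01 Hz

Parallel springs add: k_eq = 3 × 36200 = 108600 N/m.
ω_n = √(k_eq/m) = √(108600/171) = √635.1 = 25.20 rad/s.
f_n = ω_n/(2π) = 25.20/6.283 = 4.011 Hz.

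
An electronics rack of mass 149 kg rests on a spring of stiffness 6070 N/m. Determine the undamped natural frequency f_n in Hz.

ω_n = √(k/m) = √(6070/149) = √40.74 = 6.383 rad/s.
f_n = ω_n/(2π) = 6.383/6.283 = 1.016 Hz.

1.02 Hz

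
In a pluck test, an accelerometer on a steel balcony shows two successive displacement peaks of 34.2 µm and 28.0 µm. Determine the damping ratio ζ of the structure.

0.0318

Logarithmic decrement δ = (1/n)·ln(x₀/x_n) = (1/1)·ln(34.2/28.0) = (1/1)·ln(1.221) = 0.2000.
ζ = δ/√(4π² + δ²) = 0.2000/√(39.48 + 0.0400) = 0.2000/6.286 = 0.03182.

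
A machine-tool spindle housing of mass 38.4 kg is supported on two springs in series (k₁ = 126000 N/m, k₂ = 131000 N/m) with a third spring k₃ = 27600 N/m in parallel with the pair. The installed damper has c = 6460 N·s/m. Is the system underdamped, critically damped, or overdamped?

overdamped

Series pair: k_s = k₁k₂/(k₁+k₂) = (126000)(131000)/(126000 + 131000) = 64230 N/m. In parallel with k₃: k_eq = 64230 + 27600 = 91830 N/m.
c_c = 2√(k_eq·m) = 3756 N·s/m; ζ = c/c_c = 6460/3756 = 1.72.
Since ζ > 1 the system is overdamped.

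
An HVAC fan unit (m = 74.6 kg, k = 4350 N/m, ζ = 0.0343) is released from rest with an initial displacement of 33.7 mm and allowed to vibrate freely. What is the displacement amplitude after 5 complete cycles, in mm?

11.5 mm

Logarithmic decrement δ = 2πζ/√(1 − ζ²) = 2π × 0.03430/√(1 − 0.00118) = 0.2156.
After n cycles, x_n/x₀ = e^(−nδ), so x_5 = 33.7 × e^(−5 × 0.2156) = 33.7 × 0.3402 = 11.46 mm.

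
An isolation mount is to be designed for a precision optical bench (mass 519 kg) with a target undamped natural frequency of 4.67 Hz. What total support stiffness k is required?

447000 N/m

ω_n = 2πf_n = 2π × 4.67 = 29.34 rad/s.
k = m·ω_n² = 519 × 29.34² = 519 × 861.0 = 446800 N/m.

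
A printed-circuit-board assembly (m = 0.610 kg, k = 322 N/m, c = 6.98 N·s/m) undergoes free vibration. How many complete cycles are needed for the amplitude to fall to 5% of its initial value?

ζ = c/(2√(km)) = 6.98/(2√(322 × 0.610)) = 6.98/28.03 = 0.2490.
Logarithmic decrement δ = 2πζ/√(1 − ζ²) = 2π × 0.2490/√(1 − 0.0620) = 1.616.
x_n/x₀ = e^(−nδ) ≤ 0.05; take ln: n ≥ ln(1/0.05)/δ = 2.996/1.616 = 1.854.
So 2 complete cycles are required.

2 cycles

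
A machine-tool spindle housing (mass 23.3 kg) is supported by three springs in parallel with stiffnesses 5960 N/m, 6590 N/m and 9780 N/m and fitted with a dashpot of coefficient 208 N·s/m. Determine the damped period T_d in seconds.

Parallel springs add: k_eq = 5960 + 6590 + 9780 = 22330 N/m.
ω_n = √(k_eq/m) = √(22330/23.3) = 30.96 rad/s.
Critical damping c_c = 2√(k_eq·m) = 2√(22330 × 23.3) = 1443 N·s/m, so ζ = c/c_c = 208/1443 = 0.1442.
ω_d = ω_n√(1 − ζ²) = 30.96 × √(1 − 0.0208) = 30.63 rad/s.
T_d = 2π/ω_d = 0.2051 s.

0.205 s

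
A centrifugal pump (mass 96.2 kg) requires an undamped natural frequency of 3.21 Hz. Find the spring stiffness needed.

39100 N/m

ω_n = 2πf_n = 2π × 3.21 = 20.17 rad/s.
k = m·ω_n² = 96.2 × 20.17² = 96.2 × 406.8 = 39130 N/m.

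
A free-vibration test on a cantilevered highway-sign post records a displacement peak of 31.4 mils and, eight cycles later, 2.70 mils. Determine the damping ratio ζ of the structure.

Logarithmic decrement δ = (1/n)·ln(x₀/x_n) = (1/8)·ln(31.4/2.70) = (1/8)·ln(11.63) = 0.3067.
ζ = δ/√(4π² + δ²) = 0.3067/√(39.48 + 0.0941) = 0.3067/6.291 = 0.04875.

0.0488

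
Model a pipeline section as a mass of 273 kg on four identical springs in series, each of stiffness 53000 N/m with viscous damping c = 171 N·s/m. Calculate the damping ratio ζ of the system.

Series springs: 1/k_eq = 4/53000, so k_eq = 53000/4 = 13250 N/m.
ω_n = √(k_eq/m) = √(13250/273) = 6.967 rad/s.
Critical damping c_c = 2√(k_eq·m) = 2√(13250 × 273) = 3804 N·s/m, so ζ = c/c_c = 171/3804 = 0.04495.

0.0450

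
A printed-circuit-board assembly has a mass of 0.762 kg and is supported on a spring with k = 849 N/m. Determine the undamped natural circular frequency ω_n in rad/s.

33.4 rad/s

ω_n = √(k/m) = √(849.0/0.762) = √1114 = 33.38 rad/s.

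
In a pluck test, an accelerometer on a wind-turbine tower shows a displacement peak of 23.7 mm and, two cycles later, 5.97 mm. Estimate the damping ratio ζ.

0.109

Logarithmic decrement δ = (1/n)·ln(x₀/x_n) = (1/2)·ln(23.7/5.97) = (1/2)·ln(3.970) = 0.6894.
ζ = δ/√(4π² + δ²) = 0.6894/√(39.48 + 0.475) = 0.6894/6.321 = 0.1091.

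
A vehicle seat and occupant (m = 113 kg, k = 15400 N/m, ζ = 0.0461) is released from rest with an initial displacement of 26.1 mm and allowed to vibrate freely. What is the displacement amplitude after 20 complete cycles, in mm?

0.0791 mm

Logarithmic decrement δ = 2πζ/√(1 − ζ²) = 2π × 0.04610/√(1 − 0.00213) = 0.2900.
After n cycles, x_n/x₀ = e^(−nδ), so x_20 = 26.1 × e^(−20 × 0.2900) = 26.1 × 0.003030 = 0.07908 mm.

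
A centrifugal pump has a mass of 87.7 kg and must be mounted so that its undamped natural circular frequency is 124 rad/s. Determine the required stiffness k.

k = m·ω_n² = 87.7 × 124.0² = 87.7 × 15380 = 1348000 N/m.

1350000 N/m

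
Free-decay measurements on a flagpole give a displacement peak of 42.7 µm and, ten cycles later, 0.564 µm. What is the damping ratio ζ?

0.0687

Logarithmic decrement δ = (1/n)·ln(x₀/x_n) = (1/10)·ln(42.7/0.564) = (1/10)·ln(75.71) = 0.4327.
ζ = δ/√(4π² + δ²) = 0.4327/√(39.48 + 0.187) = 0.4327/6.298 = 0.06870.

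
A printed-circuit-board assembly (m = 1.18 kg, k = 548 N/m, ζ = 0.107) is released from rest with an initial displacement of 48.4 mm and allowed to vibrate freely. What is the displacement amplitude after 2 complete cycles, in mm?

12.5 mm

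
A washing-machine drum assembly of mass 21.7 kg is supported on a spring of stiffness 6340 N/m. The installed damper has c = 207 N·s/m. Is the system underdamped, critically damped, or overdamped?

c_c = 2√(k·m) = 741.8 N·s/m; ζ = c/c_c = 207/741.8 = 0.279.
Since ζ < 1 the system is underdamped.

underdamped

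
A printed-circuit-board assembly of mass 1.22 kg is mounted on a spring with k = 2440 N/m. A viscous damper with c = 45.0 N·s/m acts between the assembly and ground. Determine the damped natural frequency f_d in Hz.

6.48 Hz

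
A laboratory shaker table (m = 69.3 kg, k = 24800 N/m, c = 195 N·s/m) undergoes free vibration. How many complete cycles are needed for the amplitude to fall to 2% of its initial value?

9 cycles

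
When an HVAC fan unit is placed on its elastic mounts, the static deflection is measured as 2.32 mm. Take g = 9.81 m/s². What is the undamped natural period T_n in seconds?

ω_n = √(g/δ_st) = √(9.81/0.00232) = √4228 = 65.03 rad/s.
T_n = 2π/ω_n = 6.283/65.03 = 0.09662 s.

0.0966 s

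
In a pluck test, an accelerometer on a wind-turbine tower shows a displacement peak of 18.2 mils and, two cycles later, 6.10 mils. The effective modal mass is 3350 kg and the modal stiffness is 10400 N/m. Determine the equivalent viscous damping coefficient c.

1020 N·s/m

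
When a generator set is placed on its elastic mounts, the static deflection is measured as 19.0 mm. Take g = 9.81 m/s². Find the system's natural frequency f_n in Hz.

ω_n = √(g/δ_st) = √(9.81/0.0190) = √516.3 = 22.72 rad/s.
f_n = ω_n/(2π) = 22.72/6.283 = 3.616 Hz.

3.62 Hz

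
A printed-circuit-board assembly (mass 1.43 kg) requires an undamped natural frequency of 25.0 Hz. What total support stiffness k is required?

ω_n = 2πf_n = 2π × 25.0 = 157.1 rad/s.
k = m·ω_n² = 1.43 × 157.1² = 1.43 × 24670 = 35280 N/m.

35300 N/m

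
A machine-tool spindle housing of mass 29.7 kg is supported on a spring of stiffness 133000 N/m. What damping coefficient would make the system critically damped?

3970 N·s/m

c_c = 2√(k·m) = 2√(133000 × 29.7) = 2 × 1987 = 3975 N·s/m.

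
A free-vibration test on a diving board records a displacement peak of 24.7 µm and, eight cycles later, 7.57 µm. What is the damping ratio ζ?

Logarithmic decrement δ = (1/n)·ln(x₀/x_n) = (1/8)·ln(24.7/7.57) = (1/8)·ln(3.263) = 0.1478.
ζ = δ/√(4π² + δ²) = 0.1478/√(39.48 + 0.0219) = 0.1478/6.285 = 0.02352.

0.0235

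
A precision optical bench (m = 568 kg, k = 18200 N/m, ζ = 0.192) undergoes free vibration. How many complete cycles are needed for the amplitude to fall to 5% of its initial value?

3 cycles

Logarithmic decrement δ = 2πζ/√(1 − ζ²) = 2π × 0.1920/√(1 − 0.0369) = 1.229.
x_n/x₀ = e^(−nδ) ≤ 0.05; take ln: n ≥ ln(1/0.05)/δ = 2.996/1.229 = 2.437.
So 3 complete cycles are required.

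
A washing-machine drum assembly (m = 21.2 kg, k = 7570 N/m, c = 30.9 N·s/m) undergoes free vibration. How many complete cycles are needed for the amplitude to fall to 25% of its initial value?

6 cycles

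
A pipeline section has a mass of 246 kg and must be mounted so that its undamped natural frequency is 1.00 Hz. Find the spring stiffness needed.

ω_n = 2πf_n = 2π × 1.00 = 6.283 rad/s.
k = m·ω_n² = 246 × 6.283² = 246 × 39.48 = 9712 N/m.

9710 N/m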